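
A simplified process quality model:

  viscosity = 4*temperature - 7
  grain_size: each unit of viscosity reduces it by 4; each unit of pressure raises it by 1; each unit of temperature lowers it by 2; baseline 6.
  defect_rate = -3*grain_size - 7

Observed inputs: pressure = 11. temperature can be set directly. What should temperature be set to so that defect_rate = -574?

temperature = -8

Substituting into the grain_size equation gives grain_size = -18*temperature + 45.
defect_rate becomes 54*temperature - 142.
Solve 54*temperature - 142 = -574: temperature = (-574 + 142) / 54 = -8.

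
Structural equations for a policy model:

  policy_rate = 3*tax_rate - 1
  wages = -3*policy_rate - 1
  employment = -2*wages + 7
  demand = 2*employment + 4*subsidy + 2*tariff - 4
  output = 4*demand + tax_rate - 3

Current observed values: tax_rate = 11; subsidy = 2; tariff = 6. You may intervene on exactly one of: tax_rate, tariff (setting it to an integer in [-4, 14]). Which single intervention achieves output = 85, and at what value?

set tax_rate = 0

Intervening on tax_rate: with other inputs at their observed values, output = 145*tax_rate + 85. Solving for 85 gives tax_rate = 0, within [-4, 14].
Intervening on tariff: output = 8*tariff + 1632. Reaching 85 requires tariff = -1547/8, not an integer.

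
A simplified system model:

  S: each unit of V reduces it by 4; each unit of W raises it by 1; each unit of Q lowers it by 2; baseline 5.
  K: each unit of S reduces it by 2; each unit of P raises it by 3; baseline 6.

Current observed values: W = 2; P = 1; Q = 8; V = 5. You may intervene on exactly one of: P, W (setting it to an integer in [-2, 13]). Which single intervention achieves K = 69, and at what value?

set W = 1

Intervening on P: K = 3*P + 64. Reaching 69 requires P = 5/3, not an integer.
Intervening on W: with other inputs at their observed values, K = -2*W + 71. Solving for 69 gives W = 1, within [-2, 13].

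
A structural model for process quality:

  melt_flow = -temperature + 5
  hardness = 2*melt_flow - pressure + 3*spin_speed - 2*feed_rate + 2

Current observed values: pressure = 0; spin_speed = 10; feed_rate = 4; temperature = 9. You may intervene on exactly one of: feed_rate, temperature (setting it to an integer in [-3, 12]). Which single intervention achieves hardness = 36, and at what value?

set temperature = -1

Intervening on feed_rate: hardness = -2*feed_rate + 24. Reaching 36 requires feed_rate = -6, outside [-3, 12].
Intervening on temperature: with other inputs at their observed values, hardness = -2*temperature + 34. Solving for 36 gives temperature = -1, within [-3, 12].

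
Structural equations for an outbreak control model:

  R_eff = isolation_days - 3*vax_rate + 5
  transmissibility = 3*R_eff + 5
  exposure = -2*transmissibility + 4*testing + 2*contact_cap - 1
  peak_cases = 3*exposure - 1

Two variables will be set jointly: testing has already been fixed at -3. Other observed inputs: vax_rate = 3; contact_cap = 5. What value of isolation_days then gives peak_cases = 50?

With testing held at -3:
Substituting into the R_eff equation gives R_eff = isolation_days - 4.
transmissibility becomes 3*isolation_days - 7.
Substituting into the exposure equation gives exposure = -6*isolation_days + 11.
peak_cases becomes -18*isolation_days + 32.
Solve -18*isolation_days + 32 = 50: isolation_days = (50 - 32) / -18 = -1.

isolation_days = -1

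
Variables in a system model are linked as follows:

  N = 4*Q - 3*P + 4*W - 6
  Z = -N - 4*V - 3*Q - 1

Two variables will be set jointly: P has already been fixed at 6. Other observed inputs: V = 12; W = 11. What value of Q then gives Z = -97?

Q = 4

With P held at 6:
Substituting into the N equation gives N = 4*Q + 20.
This gives Z = -7*Q - 69.
Solve -7*Q - 69 = -97: Q = (-97 + 69) / -7 = 4.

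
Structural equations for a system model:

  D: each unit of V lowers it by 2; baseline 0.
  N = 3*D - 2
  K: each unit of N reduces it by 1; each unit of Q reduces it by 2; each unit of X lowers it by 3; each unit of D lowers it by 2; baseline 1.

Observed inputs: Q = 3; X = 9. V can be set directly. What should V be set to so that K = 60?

V = 9

Substituting into the N equation gives N = -6*V - 2.
This gives K = 10*V - 30.
Solve 10*V - 30 = 60: V = (60 + 30) / 10 = 9.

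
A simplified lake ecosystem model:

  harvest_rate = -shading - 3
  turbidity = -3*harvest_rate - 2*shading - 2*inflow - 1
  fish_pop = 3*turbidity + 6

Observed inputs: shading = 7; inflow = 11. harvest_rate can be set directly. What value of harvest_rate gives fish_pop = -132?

Intervening on harvest_rate fixes its value directly, overriding its dependence on shading.
Substituting into the turbidity equation gives turbidity = -3*harvest_rate - 37.
This gives fish_pop = -9*harvest_rate - 105.
Solve -9*harvest_rate - 105 = -132: harvest_rate = (-132 + 105) / -9 = 3.

harvest_rate = 3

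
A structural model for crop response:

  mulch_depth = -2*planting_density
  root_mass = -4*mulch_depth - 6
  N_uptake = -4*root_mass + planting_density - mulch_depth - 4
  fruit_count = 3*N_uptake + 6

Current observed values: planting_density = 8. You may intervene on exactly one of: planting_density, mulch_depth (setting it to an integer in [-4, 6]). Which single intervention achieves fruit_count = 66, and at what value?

set planting_density = 0

Intervening on planting_density: with other inputs at their observed values, fruit_count = -87*planting_density + 66. Solving for 66 gives planting_density = 0, within [-4, 6].
Intervening on mulch_depth: fruit_count = 45*mulch_depth + 90. Reaching 66 requires mulch_depth = -8/15, not an integer.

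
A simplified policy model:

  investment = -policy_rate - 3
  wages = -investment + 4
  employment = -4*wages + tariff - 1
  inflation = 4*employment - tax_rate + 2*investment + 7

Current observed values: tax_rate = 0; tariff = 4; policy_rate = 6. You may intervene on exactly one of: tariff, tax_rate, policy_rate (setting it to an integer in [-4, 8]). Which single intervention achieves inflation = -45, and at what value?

Intervening on tariff: inflation = 4*tariff - 223. Reaching -45 requires tariff = 89/2, not an integer.
Intervening on tax_rate: inflation = -tax_rate - 207. Reaching -45 requires tax_rate = -162, outside [-4, 8].
Intervening on policy_rate: with other inputs at their observed values, inflation = -18*policy_rate - 99. Solving for -45 gives policy_rate = -3, within [-4, 8].

set policy_rate = -3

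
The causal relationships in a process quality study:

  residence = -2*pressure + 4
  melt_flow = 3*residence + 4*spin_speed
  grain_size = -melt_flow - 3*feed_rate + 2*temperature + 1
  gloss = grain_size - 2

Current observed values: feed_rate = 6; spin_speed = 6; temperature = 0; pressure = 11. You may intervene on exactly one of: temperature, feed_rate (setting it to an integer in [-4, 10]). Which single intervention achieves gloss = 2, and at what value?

set feed_rate = 9

Intervening on temperature: gloss = 2*temperature + 11. Reaching 2 requires temperature = -9/2, not an integer.
Intervening on feed_rate: with other inputs at their observed values, gloss = -3*feed_rate + 29. Solving for 2 gives feed_rate = 9, within [-4, 10].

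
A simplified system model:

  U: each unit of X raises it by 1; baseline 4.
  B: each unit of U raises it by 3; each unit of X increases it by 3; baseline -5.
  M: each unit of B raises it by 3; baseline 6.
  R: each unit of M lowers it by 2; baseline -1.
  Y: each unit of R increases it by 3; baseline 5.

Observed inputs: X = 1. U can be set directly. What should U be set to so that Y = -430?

U = 8

Intervening on U fixes its value directly, overriding its dependence on X.
Substituting into the B equation gives B = 3*U - 2.
This gives M = 9*U.
R becomes -18*U - 1.
Substituting into the Y equation gives Y = -54*U + 2.
Solve -54*U + 2 = -430: U = (-430 - 2) / -54 = 8.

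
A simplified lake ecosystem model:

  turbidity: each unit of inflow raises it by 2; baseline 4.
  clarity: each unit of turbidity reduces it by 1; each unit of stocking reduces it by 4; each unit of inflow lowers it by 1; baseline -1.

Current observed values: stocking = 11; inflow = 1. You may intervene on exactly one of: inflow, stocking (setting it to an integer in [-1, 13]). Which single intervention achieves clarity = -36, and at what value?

Intervening on inflow: clarity = -3*inflow - 49. Reaching -36 requires inflow = -13/3, not an integer.
Intervening on stocking: with other inputs at their observed values, clarity = -4*stocking - 8. Solving for -36 gives stocking = 7, within [-1, 13].

set stocking = 7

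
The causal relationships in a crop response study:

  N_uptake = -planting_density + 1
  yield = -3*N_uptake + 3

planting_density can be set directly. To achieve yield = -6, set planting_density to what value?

Substituting into the yield equation gives yield = 3*planting_density.
Solve 3*planting_density = -6: planting_density = -6 / 3 = -2.

planting_density = -2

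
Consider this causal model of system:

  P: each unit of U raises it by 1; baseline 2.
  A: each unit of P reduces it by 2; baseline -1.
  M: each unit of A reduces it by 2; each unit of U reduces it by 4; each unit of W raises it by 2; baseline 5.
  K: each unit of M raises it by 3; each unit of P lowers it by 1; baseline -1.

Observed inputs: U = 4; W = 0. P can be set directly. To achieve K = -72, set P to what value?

P = -4

Intervening on P fixes its value directly, overriding its dependence on U.
Substituting into the M equation gives M = 4*P - 9.
Substituting into the K equation gives K = 11*P - 28.
Solve 11*P - 28 = -72: P = (-72 + 28) / 11 = -4.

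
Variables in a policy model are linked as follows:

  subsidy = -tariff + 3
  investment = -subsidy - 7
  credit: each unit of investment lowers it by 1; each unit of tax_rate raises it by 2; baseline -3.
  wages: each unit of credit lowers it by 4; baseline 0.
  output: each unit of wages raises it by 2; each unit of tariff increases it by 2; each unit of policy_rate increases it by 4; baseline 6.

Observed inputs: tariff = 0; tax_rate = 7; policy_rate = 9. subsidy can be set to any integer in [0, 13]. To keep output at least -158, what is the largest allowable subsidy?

Intervening on subsidy fixes its value directly, overriding its dependence on tariff.
Substituting into the credit equation gives credit = subsidy + 18.
Substituting into the wages equation gives wages = -4*subsidy - 72.
Substituting into the output equation gives output = -8*subsidy - 102.
Require -8*subsidy - 102 ≥ -158, so subsidy ≤ 7.
The largest integer in [0, 13] satisfying this is 7.

subsidy = 7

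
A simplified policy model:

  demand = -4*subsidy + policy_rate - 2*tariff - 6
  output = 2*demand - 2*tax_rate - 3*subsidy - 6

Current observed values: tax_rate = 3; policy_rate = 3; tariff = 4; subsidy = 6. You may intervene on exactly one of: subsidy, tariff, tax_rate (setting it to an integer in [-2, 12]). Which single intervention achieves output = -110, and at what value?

set tax_rate = 8

Intervening on subsidy: output = -11*subsidy - 34. Reaching -110 requires subsidy = 76/11, not an integer.
Intervening on tariff: output = -4*tariff - 84. Reaching -110 requires tariff = 13/2, not an integer.
Intervening on tax_rate: with other inputs at their observed values, output = -2*tax_rate - 94. Solving for -110 gives tax_rate = 8, within [-2, 12].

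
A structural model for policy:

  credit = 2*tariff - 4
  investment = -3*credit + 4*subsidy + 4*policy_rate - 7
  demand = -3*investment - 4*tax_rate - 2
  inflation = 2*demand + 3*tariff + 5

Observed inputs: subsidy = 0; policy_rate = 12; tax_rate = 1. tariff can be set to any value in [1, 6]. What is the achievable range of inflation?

-286 to -91

Substituting into the investment equation gives investment = -6*tariff + 53.
So demand = 18*tariff - 165.
So inflation = 39*tariff - 325.
Linear in tariff, so extremes are at the endpoints: tariff = 1 gives inflation = -286; tariff = 6 gives inflation = -91.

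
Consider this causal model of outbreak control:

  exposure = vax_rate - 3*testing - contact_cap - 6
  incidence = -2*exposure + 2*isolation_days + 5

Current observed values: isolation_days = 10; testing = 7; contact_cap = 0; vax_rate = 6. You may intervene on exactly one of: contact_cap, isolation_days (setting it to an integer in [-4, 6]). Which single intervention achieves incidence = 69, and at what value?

Intervening on contact_cap: with other inputs at their observed values, incidence = 2*contact_cap + 67. Solving for 69 gives contact_cap = 1, within [-4, 6].
Intervening on isolation_days: incidence = 2*isolation_days + 47. Reaching 69 requires isolation_days = 11, outside [-4, 6].

set contact_cap = 1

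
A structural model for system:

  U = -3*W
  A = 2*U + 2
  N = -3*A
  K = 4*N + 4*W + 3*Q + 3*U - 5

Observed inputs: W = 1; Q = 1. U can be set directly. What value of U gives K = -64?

U = 2

Intervening on U fixes its value directly, overriding its dependence on W.
Substituting into the N equation gives N = -6*U - 6.
This gives K = -21*U - 22.
Solve -21*U - 22 = -64: U = (-64 + 22) / -21 = 2.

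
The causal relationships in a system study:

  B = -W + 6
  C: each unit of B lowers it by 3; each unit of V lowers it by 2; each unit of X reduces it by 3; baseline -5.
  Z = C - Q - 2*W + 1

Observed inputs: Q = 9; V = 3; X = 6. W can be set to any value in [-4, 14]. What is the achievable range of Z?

Substituting into the C equation gives C = 3*W - 47.
Substituting into the Z equation gives Z = W - 55.
Linear in W, so extremes are at the endpoints: W = -4 gives Z = -59; W = 14 gives Z = -41.

-59 to -41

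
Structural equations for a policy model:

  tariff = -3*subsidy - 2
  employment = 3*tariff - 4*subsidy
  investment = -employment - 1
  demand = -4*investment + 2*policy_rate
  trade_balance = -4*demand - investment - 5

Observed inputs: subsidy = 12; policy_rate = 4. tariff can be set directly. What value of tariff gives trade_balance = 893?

Intervening on tariff fixes its value directly, overriding its dependence on subsidy.
Substituting into the employment equation gives employment = 3*tariff - 48.
Substituting into the investment equation gives investment = -3*tariff + 47.
demand becomes 12*tariff - 180.
Substituting into the trade_balance equation gives trade_balance = -45*tariff + 668.
Solve -45*tariff + 668 = 893: tariff = (893 - 668) / -45 = -5.

tariff = -5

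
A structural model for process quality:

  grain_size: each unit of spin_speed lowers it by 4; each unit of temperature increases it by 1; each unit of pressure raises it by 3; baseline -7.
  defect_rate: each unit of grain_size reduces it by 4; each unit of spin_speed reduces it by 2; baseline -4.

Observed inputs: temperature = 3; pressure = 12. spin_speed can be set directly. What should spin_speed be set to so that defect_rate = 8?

spin_speed = 10

Substituting into the grain_size equation gives grain_size = -4*spin_speed + 32.
This gives defect_rate = 14*spin_speed - 132.
Solve 14*spin_speed - 132 = 8: spin_speed = (8 + 132) / 14 = 10.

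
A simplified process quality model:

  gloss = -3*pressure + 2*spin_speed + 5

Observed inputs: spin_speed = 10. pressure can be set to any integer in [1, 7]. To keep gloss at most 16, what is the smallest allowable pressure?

Substituting into the gloss equation gives gloss = -3*pressure + 25.
Require -3*pressure + 25 ≤ 16, so pressure ≥ 3.
The smallest integer in [1, 7] satisfying this is 3.

pressure = 3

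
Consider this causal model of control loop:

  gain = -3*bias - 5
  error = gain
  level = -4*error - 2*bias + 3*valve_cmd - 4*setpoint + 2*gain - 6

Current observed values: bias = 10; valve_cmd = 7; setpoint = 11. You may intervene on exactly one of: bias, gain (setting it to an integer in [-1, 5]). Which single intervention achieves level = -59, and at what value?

set gain = 5

Intervening on bias: level = 4*bias - 19. Reaching -59 requires bias = -10, outside [-1, 5].
Intervening on gain: with other inputs at their observed values, level = -2*gain - 49. Solving for -59 gives gain = 5, within [-1, 5].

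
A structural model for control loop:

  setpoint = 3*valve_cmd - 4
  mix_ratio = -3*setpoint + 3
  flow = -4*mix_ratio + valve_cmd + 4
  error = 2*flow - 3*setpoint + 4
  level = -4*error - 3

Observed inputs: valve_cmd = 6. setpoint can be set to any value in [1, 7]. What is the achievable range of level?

Intervening on setpoint fixes its value directly, overriding its dependence on valve_cmd.
Substituting into the flow equation gives flow = 12*setpoint - 2.
So error = 21*setpoint.
Substituting into the level equation gives level = -84*setpoint - 3.
Linear in setpoint, so extremes are at the endpoints: setpoint = 1 gives level = -87; setpoint = 7 gives level = -591.

-591 to -87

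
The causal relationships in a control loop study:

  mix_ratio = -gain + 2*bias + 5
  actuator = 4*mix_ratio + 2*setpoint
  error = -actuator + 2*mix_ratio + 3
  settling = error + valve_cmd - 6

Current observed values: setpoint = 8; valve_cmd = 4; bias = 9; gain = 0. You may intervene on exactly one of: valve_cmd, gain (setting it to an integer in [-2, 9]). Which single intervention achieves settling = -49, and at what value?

set gain = 6

Intervening on valve_cmd: settling = valve_cmd - 65. Reaching -49 requires valve_cmd = 16, outside [-2, 9].
Intervening on gain: with other inputs at their observed values, settling = 2*gain - 61. Solving for -49 gives gain = 6, within [-2, 9].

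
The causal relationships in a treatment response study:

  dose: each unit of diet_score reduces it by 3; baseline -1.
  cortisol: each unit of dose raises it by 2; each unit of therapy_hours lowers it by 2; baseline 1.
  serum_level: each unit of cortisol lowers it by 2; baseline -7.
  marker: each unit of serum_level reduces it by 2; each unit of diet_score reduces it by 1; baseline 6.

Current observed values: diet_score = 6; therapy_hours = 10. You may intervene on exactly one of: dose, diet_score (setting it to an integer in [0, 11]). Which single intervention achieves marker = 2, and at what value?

Intervening on dose: with other inputs at their observed values, marker = 8*dose - 62. Solving for 2 gives dose = 8, within [0, 11].
Intervening on diet_score: marker = -25*diet_score - 64. Reaching 2 requires diet_score = -66/25, not an integer.

set dose = 8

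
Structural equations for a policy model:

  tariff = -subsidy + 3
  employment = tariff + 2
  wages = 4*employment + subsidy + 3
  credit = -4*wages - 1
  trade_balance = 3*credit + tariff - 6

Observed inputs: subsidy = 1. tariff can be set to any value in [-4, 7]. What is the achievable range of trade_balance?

Intervening on tariff fixes its value directly, overriding its dependence on subsidy.
Substituting into the wages equation gives wages = 4*tariff + 12.
This gives credit = -16*tariff - 49.
Substituting into the trade_balance equation gives trade_balance = -47*tariff - 153.
Linear in tariff, so extremes are at the endpoints: tariff = -4 gives trade_balance = 35; tariff = 7 gives trade_balance = -482.

-482 to 35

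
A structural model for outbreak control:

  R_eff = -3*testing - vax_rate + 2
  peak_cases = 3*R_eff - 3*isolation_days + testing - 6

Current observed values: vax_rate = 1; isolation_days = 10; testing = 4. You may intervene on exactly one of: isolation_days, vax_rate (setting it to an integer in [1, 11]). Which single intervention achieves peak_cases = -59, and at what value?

set isolation_days = 8

Intervening on isolation_days: with other inputs at their observed values, peak_cases = -3*isolation_days - 35. Solving for -59 gives isolation_days = 8, within [1, 11].
Intervening on vax_rate: peak_cases = -3*vax_rate - 62. Reaching -59 requires vax_rate = -1, outside [1, 11].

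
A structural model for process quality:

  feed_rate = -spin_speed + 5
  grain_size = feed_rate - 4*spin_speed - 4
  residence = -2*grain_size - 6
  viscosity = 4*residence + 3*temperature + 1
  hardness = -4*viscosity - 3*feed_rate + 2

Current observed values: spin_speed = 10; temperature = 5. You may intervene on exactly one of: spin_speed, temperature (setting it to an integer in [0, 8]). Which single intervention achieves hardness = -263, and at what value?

Intervening on spin_speed: with other inputs at their observed values, hardness = -157*spin_speed + 51. Solving for -263 gives spin_speed = 2, within [0, 8].
Intervening on temperature: hardness = -12*temperature - 1459. Reaching -263 requires temperature = -299/3, not an integer.

set spin_speed = 2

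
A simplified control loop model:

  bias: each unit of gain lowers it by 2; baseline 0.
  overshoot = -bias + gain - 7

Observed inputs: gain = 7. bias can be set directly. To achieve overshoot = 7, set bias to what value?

Intervening on bias fixes its value directly, overriding its dependence on gain.
Substituting into the overshoot equation gives overshoot = -bias.
Solve -bias = 7: bias = 7 / -1 = -7.

bias = -7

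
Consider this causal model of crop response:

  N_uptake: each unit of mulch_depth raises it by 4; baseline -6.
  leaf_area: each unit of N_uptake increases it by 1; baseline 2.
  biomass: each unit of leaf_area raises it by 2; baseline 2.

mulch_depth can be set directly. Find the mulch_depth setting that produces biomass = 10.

Substituting into the leaf_area equation gives leaf_area = 4*mulch_depth - 4.
So biomass = 8*mulch_depth - 6.
Solve 8*mulch_depth - 6 = 10: mulch_depth = (10 + 6) / 8 = 2.

mulch_depth = 2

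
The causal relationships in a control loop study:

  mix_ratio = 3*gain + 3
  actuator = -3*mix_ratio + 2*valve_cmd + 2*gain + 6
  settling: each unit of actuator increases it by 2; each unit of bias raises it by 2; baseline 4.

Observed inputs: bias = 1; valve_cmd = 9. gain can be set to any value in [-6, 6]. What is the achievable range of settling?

Substituting into the actuator equation gives actuator = -7*gain + 15.
Substituting into the settling equation gives settling = -14*gain + 36.
Linear in gain, so extremes are at the endpoints: gain = -6 gives settling = 120; gain = 6 gives settling = -48.

-48 to 120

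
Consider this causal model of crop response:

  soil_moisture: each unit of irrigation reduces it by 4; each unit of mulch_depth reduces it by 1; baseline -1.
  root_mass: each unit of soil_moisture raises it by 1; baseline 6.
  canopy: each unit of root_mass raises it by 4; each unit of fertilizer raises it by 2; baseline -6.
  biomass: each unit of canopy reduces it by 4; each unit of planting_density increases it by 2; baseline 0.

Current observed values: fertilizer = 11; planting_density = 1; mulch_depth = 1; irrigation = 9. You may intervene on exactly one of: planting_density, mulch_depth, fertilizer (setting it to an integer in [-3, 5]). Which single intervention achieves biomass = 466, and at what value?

set mulch_depth = 2

Intervening on planting_density: biomass = 2*planting_density + 448. Reaching 466 requires planting_density = 9, outside [-3, 5].
Intervening on mulch_depth: with other inputs at their observed values, biomass = 16*mulch_depth + 434. Solving for 466 gives mulch_depth = 2, within [-3, 5].
Intervening on fertilizer: biomass = -8*fertilizer + 538. Reaching 466 requires fertilizer = 9, outside [-3, 5].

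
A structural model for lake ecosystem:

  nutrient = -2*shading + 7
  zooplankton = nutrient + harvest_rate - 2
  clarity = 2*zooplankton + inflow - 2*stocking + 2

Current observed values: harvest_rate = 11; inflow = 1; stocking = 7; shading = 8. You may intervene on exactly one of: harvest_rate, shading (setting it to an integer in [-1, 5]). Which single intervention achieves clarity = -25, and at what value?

set harvest_rate = 4

Intervening on harvest_rate: with other inputs at their observed values, clarity = 2*harvest_rate - 33. Solving for -25 gives harvest_rate = 4, within [-1, 5].
Intervening on shading: clarity = -4*shading + 21. Reaching -25 requires shading = 23/2, not an integer.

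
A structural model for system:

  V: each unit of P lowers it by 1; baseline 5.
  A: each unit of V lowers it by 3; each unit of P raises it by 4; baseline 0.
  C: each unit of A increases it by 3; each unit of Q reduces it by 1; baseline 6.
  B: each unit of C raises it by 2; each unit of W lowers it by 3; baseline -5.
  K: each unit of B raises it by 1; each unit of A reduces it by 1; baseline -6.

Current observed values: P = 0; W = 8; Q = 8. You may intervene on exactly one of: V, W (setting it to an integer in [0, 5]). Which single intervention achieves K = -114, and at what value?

Intervening on V: with other inputs at their observed values, K = -15*V - 39. Solving for -114 gives V = 5, within [0, 5].
Intervening on W: K = -3*W - 90. Reaching -114 requires W = 8, outside [0, 5].

set V = 5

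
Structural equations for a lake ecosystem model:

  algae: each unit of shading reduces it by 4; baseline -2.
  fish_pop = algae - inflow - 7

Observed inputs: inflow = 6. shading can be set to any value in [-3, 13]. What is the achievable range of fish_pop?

-67 to -3

Substituting into the fish_pop equation gives fish_pop = -4*shading - 15.
Linear in shading, so extremes are at the endpoints: shading = -3 gives fish_pop = -3; shading = 13 gives fish_pop = -67.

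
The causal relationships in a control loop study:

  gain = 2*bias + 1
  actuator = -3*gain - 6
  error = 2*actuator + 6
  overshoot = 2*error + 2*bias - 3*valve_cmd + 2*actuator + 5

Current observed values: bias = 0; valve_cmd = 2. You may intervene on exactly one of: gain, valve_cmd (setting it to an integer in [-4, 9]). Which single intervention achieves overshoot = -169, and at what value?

Intervening on gain: with other inputs at their observed values, overshoot = -18*gain - 25. Solving for -169 gives gain = 8, within [-4, 9].
Intervening on valve_cmd: overshoot = -3*valve_cmd - 37. Reaching -169 requires valve_cmd = 44, outside [-4, 9].

set gain = 8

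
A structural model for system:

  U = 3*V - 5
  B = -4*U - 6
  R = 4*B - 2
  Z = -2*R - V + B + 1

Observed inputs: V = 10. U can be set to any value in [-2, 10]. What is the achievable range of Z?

-19 to 317

Intervening on U fixes its value directly, overriding its dependence on V.
Substituting into the R equation gives R = -16*U - 26.
Substituting into the Z equation gives Z = 28*U + 37.
Linear in U, so extremes are at the endpoints: U = -2 gives Z = -19; U = 10 gives Z = 317.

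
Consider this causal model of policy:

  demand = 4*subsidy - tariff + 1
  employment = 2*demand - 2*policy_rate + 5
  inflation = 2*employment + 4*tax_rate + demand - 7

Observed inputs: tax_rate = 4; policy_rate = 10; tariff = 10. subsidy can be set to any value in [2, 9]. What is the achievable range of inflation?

Substituting into the demand equation gives demand = 4*subsidy - 9.
Substituting into the employment equation gives employment = 8*subsidy - 33.
Substituting into the inflation equation gives inflation = 20*subsidy - 66.
Linear in subsidy, so extremes are at the endpoints: subsidy = 2 gives inflation = -26; subsidy = 9 gives inflation = 114.

-26 to 114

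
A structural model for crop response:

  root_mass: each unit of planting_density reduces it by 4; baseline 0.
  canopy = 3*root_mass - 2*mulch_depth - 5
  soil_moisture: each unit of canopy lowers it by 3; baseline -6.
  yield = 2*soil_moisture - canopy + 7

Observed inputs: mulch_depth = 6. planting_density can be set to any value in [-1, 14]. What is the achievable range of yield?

30 to 1290

Substituting into the canopy equation gives canopy = -12*planting_density - 17.
This gives soil_moisture = 36*planting_density + 45.
Substituting into the yield equation gives yield = 84*planting_density + 114.
Linear in planting_density, so extremes are at the endpoints: planting_density = -1 gives yield = 30; planting_density = 14 gives yield = 1290.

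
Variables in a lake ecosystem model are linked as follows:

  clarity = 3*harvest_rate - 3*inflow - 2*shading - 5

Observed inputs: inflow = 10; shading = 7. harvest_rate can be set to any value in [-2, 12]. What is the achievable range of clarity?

Substituting into the clarity equation gives clarity = 3*harvest_rate - 49.
Linear in harvest_rate, so extremes are at the endpoints: harvest_rate = -2 gives clarity = -55; harvest_rate = 12 gives clarity = -13.

-55 to -13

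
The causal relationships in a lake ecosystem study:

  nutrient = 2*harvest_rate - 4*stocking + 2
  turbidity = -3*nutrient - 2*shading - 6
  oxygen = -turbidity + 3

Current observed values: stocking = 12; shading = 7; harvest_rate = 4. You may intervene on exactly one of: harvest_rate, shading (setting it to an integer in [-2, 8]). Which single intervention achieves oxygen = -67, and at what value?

set harvest_rate = 8

Intervening on harvest_rate: with other inputs at their observed values, oxygen = 6*harvest_rate - 115. Solving for -67 gives harvest_rate = 8, within [-2, 8].
Intervening on shading: oxygen = 2*shading - 105. Reaching -67 requires shading = 19, outside [-2, 8].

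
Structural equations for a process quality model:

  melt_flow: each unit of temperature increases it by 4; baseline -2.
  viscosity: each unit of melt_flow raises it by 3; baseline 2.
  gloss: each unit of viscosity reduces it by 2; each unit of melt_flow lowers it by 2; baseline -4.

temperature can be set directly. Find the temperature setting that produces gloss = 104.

temperature = -3

Substituting into the viscosity equation gives viscosity = 12*temperature - 4.
So gloss = -32*temperature + 8.
Solve -32*temperature + 8 = 104: temperature = (104 - 8) / -32 = -3.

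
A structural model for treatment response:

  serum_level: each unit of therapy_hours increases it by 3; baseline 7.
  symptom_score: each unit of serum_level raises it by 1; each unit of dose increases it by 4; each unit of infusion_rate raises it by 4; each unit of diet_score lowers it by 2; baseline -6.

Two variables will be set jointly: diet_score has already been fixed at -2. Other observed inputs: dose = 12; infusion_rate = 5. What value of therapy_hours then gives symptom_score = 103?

therapy_hours = 10

With diet_score held at -2:
Substituting into the symptom_score equation gives symptom_score = 3*therapy_hours + 73.
Solve 3*therapy_hours + 73 = 103: therapy_hours = (103 - 73) / 3 = 10.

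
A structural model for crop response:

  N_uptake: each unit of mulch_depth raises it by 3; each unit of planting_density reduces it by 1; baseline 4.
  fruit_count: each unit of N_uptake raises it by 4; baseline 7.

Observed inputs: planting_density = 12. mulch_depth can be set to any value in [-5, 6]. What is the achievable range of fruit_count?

-85 to 47

Substituting into the N_uptake equation gives N_uptake = 3*mulch_depth - 8.
Substituting into the fruit_count equation gives fruit_count = 12*mulch_depth - 25.
Linear in mulch_depth, so extremes are at the endpoints: mulch_depth = -5 gives fruit_count = -85; mulch_depth = 6 gives fruit_count = 47.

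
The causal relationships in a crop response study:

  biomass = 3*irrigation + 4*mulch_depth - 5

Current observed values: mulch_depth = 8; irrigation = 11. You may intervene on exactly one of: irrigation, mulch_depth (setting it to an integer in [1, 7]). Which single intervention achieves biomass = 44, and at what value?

Intervening on irrigation: biomass = 3*irrigation + 27. Reaching 44 requires irrigation = 17/3, not an integer.
Intervening on mulch_depth: with other inputs at their observed values, biomass = 4*mulch_depth + 28. Solving for 44 gives mulch_depth = 4, within [1, 7].

set mulch_depth = 4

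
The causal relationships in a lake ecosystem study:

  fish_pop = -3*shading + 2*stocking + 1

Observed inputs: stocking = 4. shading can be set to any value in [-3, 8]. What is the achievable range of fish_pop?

Substituting into the fish_pop equation gives fish_pop = -3*shading + 9.
Linear in shading, so extremes are at the endpoints: shading = -3 gives fish_pop = 18; shading = 8 gives fish_pop = -15.

-15 to 18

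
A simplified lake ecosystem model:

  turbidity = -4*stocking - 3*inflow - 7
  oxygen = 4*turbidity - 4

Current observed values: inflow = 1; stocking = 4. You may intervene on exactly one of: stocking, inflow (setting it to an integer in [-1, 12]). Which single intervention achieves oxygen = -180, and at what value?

Intervening on stocking: oxygen = -16*stocking - 44. Reaching -180 requires stocking = 17/2, not an integer.
Intervening on inflow: with other inputs at their observed values, oxygen = -12*inflow - 96. Solving for -180 gives inflow = 7, within [-1, 12].

set inflow = 7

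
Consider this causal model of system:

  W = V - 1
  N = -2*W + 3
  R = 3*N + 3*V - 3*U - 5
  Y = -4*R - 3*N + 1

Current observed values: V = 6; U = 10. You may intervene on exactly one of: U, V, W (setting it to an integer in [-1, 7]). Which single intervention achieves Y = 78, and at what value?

set U = 2

Intervening on U: with other inputs at their observed values, Y = 12*U + 54. Solving for 78 gives U = 2, within [-1, 7].
Intervening on V: Y = 18*V + 66. Reaching 78 requires V = 2/3, not an integer.
Intervening on W: Y = 30*W + 24. Reaching 78 requires W = 9/5, not an integer.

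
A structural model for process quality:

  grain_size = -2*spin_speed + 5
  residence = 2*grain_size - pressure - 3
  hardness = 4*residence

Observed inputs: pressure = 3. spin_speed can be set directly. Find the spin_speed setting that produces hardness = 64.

Substituting into the residence equation gives residence = -4*spin_speed + 4.
Substituting into the hardness equation gives hardness = -16*spin_speed + 16.
Solve -16*spin_speed + 16 = 64: spin_speed = (64 - 16) / -16 = -3.

spin_speed = -3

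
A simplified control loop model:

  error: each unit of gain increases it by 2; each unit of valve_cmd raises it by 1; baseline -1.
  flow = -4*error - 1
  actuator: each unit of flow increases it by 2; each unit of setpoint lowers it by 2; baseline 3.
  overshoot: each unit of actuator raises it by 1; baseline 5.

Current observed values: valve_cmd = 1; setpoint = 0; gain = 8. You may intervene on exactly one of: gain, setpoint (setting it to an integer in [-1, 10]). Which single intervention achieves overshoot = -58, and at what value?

Intervening on gain: with other inputs at their observed values, overshoot = -16*gain + 6. Solving for -58 gives gain = 4, within [-1, 10].
Intervening on setpoint: overshoot = -2*setpoint - 122. Reaching -58 requires setpoint = -32, outside [-1, 10].

set gain = 4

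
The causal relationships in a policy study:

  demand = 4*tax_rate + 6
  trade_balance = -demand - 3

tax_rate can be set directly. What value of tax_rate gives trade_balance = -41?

Substituting into the trade_balance equation gives trade_balance = -4*tax_rate - 9.
Solve -4*tax_rate - 9 = -41: tax_rate = (-41 + 9) / -4 = 8.

tax_rate = 8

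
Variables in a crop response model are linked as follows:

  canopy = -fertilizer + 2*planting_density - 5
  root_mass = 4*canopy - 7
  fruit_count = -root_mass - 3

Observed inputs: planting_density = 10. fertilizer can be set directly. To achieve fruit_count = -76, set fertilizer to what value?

fertilizer = -5

Substituting into the canopy equation gives canopy = -fertilizer + 15.
So root_mass = -4*fertilizer + 53.
Substituting into the fruit_count equation gives fruit_count = 4*fertilizer - 56.
Solve 4*fertilizer - 56 = -76: fertilizer = (-76 + 56) / 4 = -5.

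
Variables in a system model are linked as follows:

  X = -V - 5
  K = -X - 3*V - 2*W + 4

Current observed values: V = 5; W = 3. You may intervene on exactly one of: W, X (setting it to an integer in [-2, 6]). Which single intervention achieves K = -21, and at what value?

Intervening on W: K = -2*W - 1. Reaching -21 requires W = 10, outside [-2, 6].
Intervening on X: with other inputs at their observed values, K = -X - 17. Solving for -21 gives X = 4, within [-2, 6].

set X = 4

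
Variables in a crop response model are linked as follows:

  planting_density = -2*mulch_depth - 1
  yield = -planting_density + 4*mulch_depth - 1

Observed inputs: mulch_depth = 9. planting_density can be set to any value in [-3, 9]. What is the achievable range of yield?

Intervening on planting_density fixes its value directly, overriding its dependence on mulch_depth.
Substituting into the yield equation gives yield = -planting_density + 35.
Linear in planting_density, so extremes are at the endpoints: planting_density = -3 gives yield = 38; planting_density = 9 gives yield = 26.

26 to 38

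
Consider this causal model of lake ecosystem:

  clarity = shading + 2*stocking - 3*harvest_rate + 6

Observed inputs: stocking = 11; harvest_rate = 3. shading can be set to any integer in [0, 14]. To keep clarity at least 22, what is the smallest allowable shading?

Substituting into the clarity equation gives clarity = shading + 19.
Require shading + 19 ≥ 22, so shading ≥ 3.
The smallest integer in [0, 14] satisfying this is 3.

shading = 3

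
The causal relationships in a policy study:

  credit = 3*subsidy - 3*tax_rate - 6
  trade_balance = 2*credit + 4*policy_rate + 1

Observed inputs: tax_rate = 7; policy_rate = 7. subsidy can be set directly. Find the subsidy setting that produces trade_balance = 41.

Substituting into the credit equation gives credit = 3*subsidy - 27.
So trade_balance = 6*subsidy - 25.
Solve 6*subsidy - 25 = 41: subsidy = (41 + 25) / 6 = 11.

subsidy = 11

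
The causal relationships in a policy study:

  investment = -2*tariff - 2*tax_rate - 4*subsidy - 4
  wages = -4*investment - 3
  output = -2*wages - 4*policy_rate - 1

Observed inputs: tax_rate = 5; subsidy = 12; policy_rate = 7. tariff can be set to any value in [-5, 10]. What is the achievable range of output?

-679 to -439

Substituting into the investment equation gives investment = -2*tariff - 62.
Substituting into the wages equation gives wages = 8*tariff + 245.
output becomes -16*tariff - 519.
Linear in tariff, so extremes are at the endpoints: tariff = -5 gives output = -439; tariff = 10 gives output = -679.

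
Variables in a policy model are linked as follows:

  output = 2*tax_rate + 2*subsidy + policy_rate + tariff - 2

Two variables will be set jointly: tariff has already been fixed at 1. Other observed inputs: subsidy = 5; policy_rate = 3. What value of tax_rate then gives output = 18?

With tariff held at 1:
Substituting into the output equation gives output = 2*tax_rate + 12.
Solve 2*tax_rate + 12 = 18: tax_rate = (18 - 12) / 2 = 3.

tax_rate = 3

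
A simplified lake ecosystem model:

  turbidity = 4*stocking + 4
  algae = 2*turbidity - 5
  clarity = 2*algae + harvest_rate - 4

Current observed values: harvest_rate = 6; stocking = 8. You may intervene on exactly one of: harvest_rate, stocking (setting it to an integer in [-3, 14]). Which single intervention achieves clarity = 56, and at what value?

Intervening on harvest_rate: clarity = harvest_rate + 130. Reaching 56 requires harvest_rate = -74, outside [-3, 14].
Intervening on stocking: with other inputs at their observed values, clarity = 16*stocking + 8. Solving for 56 gives stocking = 3, within [-3, 14].

set stocking = 3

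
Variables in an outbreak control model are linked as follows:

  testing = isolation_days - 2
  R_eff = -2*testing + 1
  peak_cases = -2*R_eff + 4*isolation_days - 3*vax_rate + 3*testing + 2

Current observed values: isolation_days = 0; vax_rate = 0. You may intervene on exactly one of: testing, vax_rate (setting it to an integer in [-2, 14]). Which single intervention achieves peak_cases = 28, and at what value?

set testing = 4

Intervening on testing: with other inputs at their observed values, peak_cases = 7*testing. Solving for 28 gives testing = 4, within [-2, 14].
Intervening on vax_rate: peak_cases = -3*vax_rate - 14. Reaching 28 requires vax_rate = -14, outside [-2, 14].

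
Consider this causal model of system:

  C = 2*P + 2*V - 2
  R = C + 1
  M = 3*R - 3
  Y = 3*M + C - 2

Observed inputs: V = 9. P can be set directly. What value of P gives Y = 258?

P = 5

Substituting into the C equation gives C = 2*P + 16.
This gives R = 2*P + 17.
Substituting into the M equation gives M = 6*P + 48.
Substituting into the Y equation gives Y = 20*P + 158.
Solve 20*P + 158 = 258: P = (258 - 158) / 20 = 5.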